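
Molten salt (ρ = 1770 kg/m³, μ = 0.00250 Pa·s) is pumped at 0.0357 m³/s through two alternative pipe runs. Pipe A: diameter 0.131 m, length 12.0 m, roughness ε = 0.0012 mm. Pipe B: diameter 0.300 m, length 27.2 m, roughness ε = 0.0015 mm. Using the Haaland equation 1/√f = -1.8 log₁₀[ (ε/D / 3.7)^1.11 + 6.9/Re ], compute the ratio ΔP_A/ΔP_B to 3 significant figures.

ΔP_A/ΔP_B ≈ 23.6

Pipe A: V = Q/A = 0.0357/0.01348 = 2.649 m/s; Re = 2.457e+05; ε/D = 9.16e-06; Haaland → f = 0.01496; ΔP_A = f(L/D)(ρV²/2) = 8508 Pa.
Pipe B: V = Q/A = 0.0357/0.07069 = 0.5051 m/s; Re = 1.073e+05; ε/D = 5e-06; Haaland → f = 0.01758; ΔP_B = f(L/D)(ρV²/2) = 359.9 Pa.
ΔP_A/ΔP_B = 8508/359.9 = 23.6.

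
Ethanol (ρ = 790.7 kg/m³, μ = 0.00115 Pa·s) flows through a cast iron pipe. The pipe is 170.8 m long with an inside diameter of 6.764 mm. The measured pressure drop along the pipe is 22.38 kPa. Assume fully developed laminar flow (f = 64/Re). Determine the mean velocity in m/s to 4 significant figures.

V ≈ 0.1629 m/s

For laminar flow, f = 64/Re with Re = ρVD/μ, so Darcy-Weisbach reduces to ΔP = 32μLV/D². Solving for V: V = ΔP·D²/(32μL) = 2.238e+04·(0.006764)²/(32·0.00115·170.8) = 0.1629 m/s.
Check: Re = ρVD/μ = 790.7·0.1629·0.006764/0.00115 = 757.6 < 2300, so the laminar assumption holds.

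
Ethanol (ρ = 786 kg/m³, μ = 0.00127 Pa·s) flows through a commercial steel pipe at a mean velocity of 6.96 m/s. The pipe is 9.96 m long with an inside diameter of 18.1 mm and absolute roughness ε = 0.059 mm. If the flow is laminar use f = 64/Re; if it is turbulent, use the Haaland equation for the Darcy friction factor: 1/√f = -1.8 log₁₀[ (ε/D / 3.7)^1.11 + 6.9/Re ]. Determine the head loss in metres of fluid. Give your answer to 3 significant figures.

h_f ≈ 38.4 m

Reynolds number Re = ρVD/μ = 786 · 6.96 · 0.0181 / 0.00127 = 7.797e+04.
Re > 4000 → turbulent. Relative roughness ε/D = 5.9e-05/0.0181 = 0.00326. Haaland: 1/√f = -1.8 log₁₀[(0.00326/3.7)^1.11 + 6.9/7.797e+04] = -1.8 log₁₀[0.000406 + 8.85e-05] = 5.95, so f = 0.02825.
Darcy-Weisbach: ΔP = f(L/D)(ρV²/2) = 0.02825·(9.96/0.0181)·(786·6.96²/2) = 0.02825·550.3·1.904e+04 = 2.959e+05 Pa.
Head loss h_f = ΔP/(ρg) = 2.959e+05/(786·9.81) = 38.4 m.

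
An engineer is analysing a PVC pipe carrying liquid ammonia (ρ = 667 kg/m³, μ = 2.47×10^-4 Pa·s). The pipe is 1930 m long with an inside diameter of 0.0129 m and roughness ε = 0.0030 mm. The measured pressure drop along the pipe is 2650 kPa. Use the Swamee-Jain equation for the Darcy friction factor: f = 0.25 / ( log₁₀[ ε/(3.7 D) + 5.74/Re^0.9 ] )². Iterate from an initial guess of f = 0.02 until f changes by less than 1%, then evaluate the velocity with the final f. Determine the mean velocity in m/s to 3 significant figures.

V ≈ 1.58 m/s

Rearranging Darcy-Weisbach: V = √(2·ΔP·D/(f·L·ρ)). With ε/D = 3e-06/0.0129 = 0.000233, iterate starting from f = 0.02:
  f = 0.02 → V = √(2·2.65e+06·0.0129/(0.02·1930·667)) = 1.63 m/s; Re = ρVD/μ = 5.677e+04; f → 0.02115
  f = 0.02115 → V = 1.584 m/s; Re = 5.52e+04; f → 0.02127
Converged (Δf/f < 1%). With the final f = 0.02127: V = √(2·2.65e+06·0.0129/(0.02127·1930·667)) = 1.58 m/s.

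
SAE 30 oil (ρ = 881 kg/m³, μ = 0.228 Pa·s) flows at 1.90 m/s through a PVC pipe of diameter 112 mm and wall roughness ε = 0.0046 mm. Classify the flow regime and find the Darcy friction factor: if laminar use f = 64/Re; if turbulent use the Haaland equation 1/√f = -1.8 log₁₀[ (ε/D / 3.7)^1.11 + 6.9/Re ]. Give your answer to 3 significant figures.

f ≈ 0.0778

Re = ρVD/μ = 881·1.9·0.112/0.228 = 822.3.
Re < 2300 → laminar, so f = 64/Re = 0.07783 (roughness is irrelevant in laminar flow).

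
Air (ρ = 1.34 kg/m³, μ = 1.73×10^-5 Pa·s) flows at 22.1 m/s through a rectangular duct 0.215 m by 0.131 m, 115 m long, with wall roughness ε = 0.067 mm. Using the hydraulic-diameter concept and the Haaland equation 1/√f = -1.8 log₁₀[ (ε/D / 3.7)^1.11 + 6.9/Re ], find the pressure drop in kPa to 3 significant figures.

ΔP ≈ 4.08 kPa

Hydraulic diameter D_h = 4A/P = 4·(0.215·0.131)/(2·(0.215+0.131)) = 0.1127/0.692 = 0.1628 m.
Re = ρVD_h/μ = 1.34·22.1·0.1628/1.73e-05 = 2.787e+05.
ε/D_h = 6.7e-05/0.1628 = 0.000412; Haaland gives 1/√f = -1.8 log₁₀[4.09e-05+2.48e-05] = 7.529, so f = 0.01764.
ΔP = f(L/D_h)(ρV²/2) = 0.01764·115/0.1628·327.2 = 4077 Pa.
ΔP = 4.08 kPa.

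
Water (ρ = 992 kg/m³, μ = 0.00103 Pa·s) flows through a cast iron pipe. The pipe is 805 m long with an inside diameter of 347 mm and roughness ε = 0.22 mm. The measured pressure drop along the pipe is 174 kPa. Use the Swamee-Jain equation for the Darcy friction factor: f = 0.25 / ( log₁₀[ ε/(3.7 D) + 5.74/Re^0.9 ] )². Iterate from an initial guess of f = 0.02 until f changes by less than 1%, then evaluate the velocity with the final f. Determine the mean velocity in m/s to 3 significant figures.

V ≈ 2.89 m/s

Rearranging Darcy-Weisbach: V = √(2·ΔP·D/(f·L·ρ)). With ε/D = 0.00022/0.347 = 0.000634, iterate starting from f = 0.02:
  f = 0.02 → V = √(2·1.74e+05·0.347/(0.02·805·992)) = 2.75 m/s; Re = ρVD/μ = 9.189e+05; f → 0.01819
  f = 0.01819 → V = 2.884 m/s; Re = 9.637e+05; f → 0.01816
Converged (Δf/f < 1%). With the final f = 0.01816: V = √(2·1.74e+05·0.347/(0.01816·805·992)) = 2.885 m/s.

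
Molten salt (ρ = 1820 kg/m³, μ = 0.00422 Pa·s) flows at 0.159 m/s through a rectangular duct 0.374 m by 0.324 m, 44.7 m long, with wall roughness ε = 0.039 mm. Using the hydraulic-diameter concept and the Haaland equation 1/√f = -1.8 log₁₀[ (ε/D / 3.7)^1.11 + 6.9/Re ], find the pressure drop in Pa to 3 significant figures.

Hydraulic diameter D_h = 4A/P = 4·(0.374·0.324)/(2·(0.374+0.324)) = 0.4847/1.396 = 0.3472 m.
Re = ρVD_h/μ = 1820·0.159·0.3472/0.00422 = 2.381e+04.
ε/D_h = 3.9e-05/0.3472 = 0.000112; Haaland gives 1/√f = -1.8 log₁₀[9.67e-06+0.00029] = 6.343, so f = 0.02486.
ΔP = f(L/D_h)(ρV²/2) = 0.02486·44.7/0.3472·23.01 = 73.62 Pa.

ΔP ≈ 73.6 Pa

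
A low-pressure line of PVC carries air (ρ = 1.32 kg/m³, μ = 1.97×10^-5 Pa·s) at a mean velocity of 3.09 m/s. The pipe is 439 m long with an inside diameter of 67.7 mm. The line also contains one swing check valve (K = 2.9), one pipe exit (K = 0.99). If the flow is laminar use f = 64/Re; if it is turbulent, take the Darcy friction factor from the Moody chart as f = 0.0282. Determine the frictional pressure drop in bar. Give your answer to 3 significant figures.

Reynolds number Re = ρVD/μ = 1.32 · 3.09 · 0.0677 / 1.97e-05 = 1.402e+04.
Re > 4000 → turbulent; use the Moody-chart value f = 0.0282.
Total minor-loss coefficient ΣK = 1·2.9 + 1·0.99 = 3.89.
ΔP = [f·L/D + ΣK]·(ρV²/2) = [0.0282·439/0.0677 + 3.89]·(1.32·3.09²/2) = [182.9 + 3.89]·6.302 = 1177 Pa.
ΔP = 1177 Pa = 0.0118 bar.

ΔP ≈ 0.0118 bar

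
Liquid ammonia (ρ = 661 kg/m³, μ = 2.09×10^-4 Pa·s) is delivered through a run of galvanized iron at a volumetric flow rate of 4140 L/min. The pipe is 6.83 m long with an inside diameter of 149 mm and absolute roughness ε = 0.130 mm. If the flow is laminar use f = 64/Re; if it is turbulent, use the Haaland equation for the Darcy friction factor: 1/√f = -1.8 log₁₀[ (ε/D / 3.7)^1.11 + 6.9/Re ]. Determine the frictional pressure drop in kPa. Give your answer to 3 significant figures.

Q = 4140 L/min = 4140/60000 = 0.069 m³/s.
Cross-sectional area A = πD²/4 = π(0.149)²/4 = 0.01744 m²; mean velocity V = Q/A = 0.069/0.01744 = 3.957 m/s.
Reynolds number Re = ρVD/μ = 661 · 3.957 · 0.149 / 0.000209 = 1.865e+06.
Re > 4000 → turbulent. Relative roughness ε/D = 0.00013/0.149 = 0.000872. Haaland: 1/√f = -1.8 log₁₀[(0.000872/3.7)^1.11 + 6.9/1.865e+06] = -1.8 log₁₀[9.41e-05 + 3.7e-06] = 7.217, so f = 0.0192.
Darcy-Weisbach: ΔP = f(L/D)(ρV²/2) = 0.0192·(6.83/0.149)·(661·3.957²/2) = 0.0192·45.84·5175 = 4554 Pa.
ΔP = 4554 Pa = 4.55 kPa.

ΔP ≈ 4.55 kPa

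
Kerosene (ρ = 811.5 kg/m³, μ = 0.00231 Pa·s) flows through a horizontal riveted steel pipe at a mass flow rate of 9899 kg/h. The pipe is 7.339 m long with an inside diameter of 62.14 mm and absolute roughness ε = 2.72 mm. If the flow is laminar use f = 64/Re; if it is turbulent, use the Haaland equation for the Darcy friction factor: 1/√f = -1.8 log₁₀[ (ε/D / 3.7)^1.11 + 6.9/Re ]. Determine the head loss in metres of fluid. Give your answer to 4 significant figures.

h_f ≈ 0.5149 m

ṁ = 9899 kg/h = 9899/3600 = 2.75 kg/s.
A = πD²/4 = π(0.06214)²/4 = 0.003033 m²; mean velocity V = ṁ/(ρA) = 2.75/(811.5 · 0.003033) = 1.117 m/s.
Reynolds number Re = ρVD/μ = 811.5 · 1.117 · 0.06214 / 0.00231 = 2.439e+04.
Re > 4000 → turbulent. Relative roughness ε/D = 0.00272/0.06214 = 0.0438. Haaland: 1/√f = -1.8 log₁₀[(0.0438/3.7)^1.11 + 6.9/2.439e+04] = -1.8 log₁₀[0.00726 + 0.000283] = 3.82, so f = 0.06852.
Darcy-Weisbach: ΔP = f(L/D)(ρV²/2) = 0.06852·(7.339/0.06214)·(811.5·1.117²/2) = 0.06852·118.1·506.5 = 4099 Pa.
Head loss h_f = ΔP/(ρg) = 4099/(811.5·9.81) = 0.5149 m.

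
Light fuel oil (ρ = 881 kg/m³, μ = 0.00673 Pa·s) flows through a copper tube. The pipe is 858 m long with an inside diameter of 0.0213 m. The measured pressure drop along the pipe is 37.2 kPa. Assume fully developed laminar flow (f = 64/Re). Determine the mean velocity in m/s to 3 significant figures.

V ≈ 0.0913 m/s

For laminar flow, f = 64/Re with Re = ρVD/μ, so Darcy-Weisbach reduces to ΔP = 32μLV/D². Solving for V: V = ΔP·D²/(32μL) = 3.72e+04·(0.0213)²/(32·0.00673·858) = 0.09134 m/s.
Check: Re = ρVD/μ = 881·0.09134·0.0213/0.00673 = 254.7 < 2300, so the laminar assumption holds.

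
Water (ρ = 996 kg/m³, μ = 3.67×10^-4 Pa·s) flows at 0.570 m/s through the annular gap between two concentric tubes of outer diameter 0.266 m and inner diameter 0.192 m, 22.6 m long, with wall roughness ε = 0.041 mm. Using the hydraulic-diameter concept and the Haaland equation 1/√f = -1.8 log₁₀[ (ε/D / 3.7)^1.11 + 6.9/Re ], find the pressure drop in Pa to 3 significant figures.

ΔP ≈ 987 Pa

Hydraulic diameter D_h = 4A/P = D_o - D_i = 0.266 - 0.192 = 0.074 m.
Re = ρVD_h/μ = 996·0.57·0.074/0.000367 = 1.145e+05.
ε/D_h = 4.1e-05/0.074 = 0.000554; Haaland gives 1/√f = -1.8 log₁₀[5.68e-05+6.03e-05] = 7.076, so f = 0.01997.
ΔP = f(L/D_h)(ρV²/2) = 0.01997·22.6/0.074·161.8 = 986.8 Pa.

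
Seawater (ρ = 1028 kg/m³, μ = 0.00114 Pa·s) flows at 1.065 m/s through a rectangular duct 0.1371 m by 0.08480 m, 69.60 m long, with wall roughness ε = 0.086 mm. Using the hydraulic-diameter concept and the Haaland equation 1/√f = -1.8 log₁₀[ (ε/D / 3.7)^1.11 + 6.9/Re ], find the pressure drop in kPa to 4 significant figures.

ΔP ≈ 8.253 kPa

Hydraulic diameter D_h = 4A/P = 4·(0.1371·0.0848)/(2·(0.1371+0.0848)) = 0.0465/0.4438 = 0.1048 m.
Re = ρVD_h/μ = 1028·1.065·0.1048/0.00114 = 1.006e+05.
ε/D_h = 8.6e-05/0.1048 = 0.000821; Haaland gives 1/√f = -1.8 log₁₀[8.79e-05+6.86e-05] = 6.85, so f = 0.02131.
ΔP = f(L/D_h)(ρV²/2) = 0.02131·69.6/0.1048·583 = 8253 Pa.
ΔP = 8.253 kPa.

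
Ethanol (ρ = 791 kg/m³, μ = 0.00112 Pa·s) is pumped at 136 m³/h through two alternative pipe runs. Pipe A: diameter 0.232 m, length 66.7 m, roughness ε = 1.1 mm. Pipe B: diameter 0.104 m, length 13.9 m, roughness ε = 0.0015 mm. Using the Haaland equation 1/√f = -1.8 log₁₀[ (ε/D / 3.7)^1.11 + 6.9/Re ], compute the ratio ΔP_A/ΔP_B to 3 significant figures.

ΔP_A/ΔP_B ≈ 0.186

Pipe A: V = Q/A = 0.03778/0.04227 = 0.8937 m/s; Re = 1.464e+05; ε/D = 0.00474; Haaland → f = 0.03055; ΔP_A = f(L/D)(ρV²/2) = 2774 Pa.
Pipe B: V = Q/A = 0.03778/0.008495 = 4.447 m/s; Re = 3.266e+05; ε/D = 1.44e-05; Haaland → f = 0.01424; ΔP_B = f(L/D)(ρV²/2) = 1.489e+04 Pa.
ΔP_A/ΔP_B = 2774/1.489e+04 = 0.186.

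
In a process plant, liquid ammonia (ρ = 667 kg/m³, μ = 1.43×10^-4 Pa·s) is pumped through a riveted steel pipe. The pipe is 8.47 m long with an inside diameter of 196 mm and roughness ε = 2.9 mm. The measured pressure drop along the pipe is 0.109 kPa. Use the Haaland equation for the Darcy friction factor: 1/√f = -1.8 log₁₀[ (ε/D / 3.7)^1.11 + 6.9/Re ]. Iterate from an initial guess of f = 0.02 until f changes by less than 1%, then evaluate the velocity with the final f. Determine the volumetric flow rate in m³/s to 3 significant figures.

Q ≈ 0.0126 m³/s

Rearranging Darcy-Weisbach: V = √(2·ΔP·D/(f·L·ρ)). With ε/D = 0.0029/0.196 = 0.0148, iterate starting from f = 0.02:
  f = 0.02 → V = √(2·109·0.196/(0.02·8.47·667)) = 0.6149 m/s; Re = ρVD/μ = 5.622e+05; f → 0.04364
  f = 0.04364 → V = 0.4163 m/s; Re = 3.806e+05; f → 0.04368
Converged (Δf/f < 1%). With the final f = 0.04368: V = √(2·109·0.196/(0.04368·8.47·667)) = 0.4161 m/s.
Q = V·A = 0.4161·(π/4·0.196²) = 0.01256 m³/s = 0.0126 m³/s.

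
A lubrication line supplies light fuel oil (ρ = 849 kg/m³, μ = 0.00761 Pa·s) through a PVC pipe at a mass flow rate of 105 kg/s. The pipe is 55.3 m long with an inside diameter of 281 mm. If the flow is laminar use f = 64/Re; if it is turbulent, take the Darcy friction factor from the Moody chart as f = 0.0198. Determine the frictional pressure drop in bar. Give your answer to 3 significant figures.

ΔP ≈ 0.0658 bar

A = πD²/4 = π(0.281)²/4 = 0.06202 m²; mean velocity V = ṁ/(ρA) = 105/(849 · 0.06202) = 1.994 m/s.
Reynolds number Re = ρVD/μ = 849 · 1.994 · 0.281 / 0.00761 = 6.252e+04.
Re > 4000 → turbulent; use the Moody-chart value f = 0.0198.
Darcy-Weisbach: ΔP = f(L/D)(ρV²/2) = 0.0198·(55.3/0.281)·(849·1.994²/2) = 0.0198·196.8·1688 = 6578 Pa.
ΔP = 6578 Pa = 0.0658 bar.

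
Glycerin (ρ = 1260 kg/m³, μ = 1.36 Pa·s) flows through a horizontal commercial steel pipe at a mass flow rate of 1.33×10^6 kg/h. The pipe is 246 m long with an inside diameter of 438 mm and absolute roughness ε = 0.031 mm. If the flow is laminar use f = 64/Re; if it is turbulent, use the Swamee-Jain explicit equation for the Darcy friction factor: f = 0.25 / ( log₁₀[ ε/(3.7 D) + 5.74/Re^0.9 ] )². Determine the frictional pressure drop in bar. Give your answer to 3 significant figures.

ṁ = 1.33×10^6 kg/h = 1.33×10^6/3600 = 369.4 kg/s.
A = πD²/4 = π(0.438)²/4 = 0.1507 m²; mean velocity V = ṁ/(ρA) = 369.4/(1260 · 0.1507) = 1.946 m/s.
Reynolds number Re = ρVD/μ = 1260 · 1.946 · 0.438 / 1.36 = 789.7.
Re < 2300 → laminar flow, so f = 64/Re = 64/789.7 = 0.08105 (the turbulent correlation is not needed).
Darcy-Weisbach: ΔP = f(L/D)(ρV²/2) = 0.08105·(246/0.438)·(1260·1.946²/2) = 0.08105·561.6·2386 = 1.086e+05 Pa.
ΔP = 1.086e+05 Pa = 1.09 bar.

ΔP ≈ 1.09 bar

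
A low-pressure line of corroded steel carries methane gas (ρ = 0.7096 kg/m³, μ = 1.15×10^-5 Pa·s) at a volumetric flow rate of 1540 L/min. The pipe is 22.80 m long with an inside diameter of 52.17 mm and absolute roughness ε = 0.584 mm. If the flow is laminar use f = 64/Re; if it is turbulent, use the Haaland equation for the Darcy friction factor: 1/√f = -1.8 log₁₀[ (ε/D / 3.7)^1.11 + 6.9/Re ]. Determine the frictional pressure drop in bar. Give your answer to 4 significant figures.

ΔP ≈ 0.009121 bar

Q = 1540 L/min = 1540/60000 = 0.02567 m³/s.
Cross-sectional area A = πD²/4 = π(0.05217)²/4 = 0.002138 m²; mean velocity V = Q/A = 0.02567/0.002138 = 12.01 m/s.
Reynolds number Re = ρVD/μ = 0.7096 · 12.01 · 0.05217 / 1.15e-05 = 3.865e+04.
Re > 4000 → turbulent. Relative roughness ε/D = 0.000584/0.05217 = 0.0112. Haaland: 1/√f = -1.8 log₁₀[(0.0112/3.7)^1.11 + 6.9/3.865e+04] = -1.8 log₁₀[0.0016 + 0.000179] = 4.951, so f = 0.0408.
Darcy-Weisbach: ΔP = f(L/D)(ρV²/2) = 0.0408·(22.8/0.05217)·(0.7096·12.01²/2) = 0.0408·437·51.15 = 912.1 Pa.
ΔP = 912.1 Pa = 0.009121 bar.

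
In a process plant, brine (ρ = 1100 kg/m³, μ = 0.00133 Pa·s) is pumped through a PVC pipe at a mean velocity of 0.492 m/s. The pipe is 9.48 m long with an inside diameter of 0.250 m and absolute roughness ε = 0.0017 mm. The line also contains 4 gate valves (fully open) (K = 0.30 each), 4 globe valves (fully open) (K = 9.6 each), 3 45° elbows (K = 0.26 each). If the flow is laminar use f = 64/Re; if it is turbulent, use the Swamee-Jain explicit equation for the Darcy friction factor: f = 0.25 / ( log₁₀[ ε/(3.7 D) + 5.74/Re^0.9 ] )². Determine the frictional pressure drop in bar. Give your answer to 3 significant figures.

Reynolds number Re = ρVD/μ = 1100 · 0.492 · 0.25 / 0.00133 = 1.017e+05.
Re > 4000 → turbulent. Relative roughness ε/D = 1.7e-06/0.25 = 6.8e-06. Swamee-Jain: f = 0.25/(log₁₀[6.8e-06/3.7 + 5.74/1.017e+05^0.9])² = 0.25/(log₁₀[1.84e-06 + 0.000179])² = 0.25/(-3.743)² = 0.01784.
Total minor-loss coefficient ΣK = 4·0.3 + 4·9.6 + 3·0.26 = 40.4.
ΔP = [f·L/D + ΣK]·(ρV²/2) = [0.01784·9.48/0.25 + 40.4]·(1100·0.492²/2) = [0.6765 + 40.4]·133.1 = 5466 Pa.
ΔP = 5466 Pa = 0.0547 bar.

ΔP ≈ 0.0547 bar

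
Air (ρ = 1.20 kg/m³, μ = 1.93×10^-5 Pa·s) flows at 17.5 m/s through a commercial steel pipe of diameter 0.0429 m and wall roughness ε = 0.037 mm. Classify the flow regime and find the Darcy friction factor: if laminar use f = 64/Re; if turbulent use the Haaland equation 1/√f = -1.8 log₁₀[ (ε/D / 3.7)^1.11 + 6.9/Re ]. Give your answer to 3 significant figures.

Re = ρVD/μ = 1.2·17.5·0.0429/1.93e-05 = 4.668e+04.
Re > 4000 → turbulent. ε/D = 3.7e-05/0.0429 = 0.000862; Haaland: 1/√f = -1.8 log₁₀[9.29e-05 + 0.000148] = 6.513, so f = 0.02357.

f ≈ 0.0236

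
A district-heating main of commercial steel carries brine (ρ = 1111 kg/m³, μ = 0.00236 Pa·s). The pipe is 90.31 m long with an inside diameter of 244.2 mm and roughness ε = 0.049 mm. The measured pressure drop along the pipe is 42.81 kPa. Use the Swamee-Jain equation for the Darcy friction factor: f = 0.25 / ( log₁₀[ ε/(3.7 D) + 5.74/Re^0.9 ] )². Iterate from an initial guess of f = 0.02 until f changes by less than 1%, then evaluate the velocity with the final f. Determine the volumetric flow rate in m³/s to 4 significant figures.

Rearranging Darcy-Weisbach: V = √(2·ΔP·D/(f·L·ρ)). With ε/D = 4.9e-05/0.2442 = 0.000201, iterate starting from f = 0.02:
  f = 0.02 → V = √(2·4.281e+04·0.2442/(0.02·90.31·1111)) = 3.228 m/s; Re = ρVD/μ = 3.711e+05; f → 0.01595
  f = 0.01595 → V = 3.614 m/s; Re = 4.155e+05; f → 0.01578
  f = 0.01578 → V = 3.634 m/s; Re = 4.178e+05; f → 0.01577
Converged (Δf/f < 1%). With the final f = 0.01577: V = √(2·4.281e+04·0.2442/(0.01577·90.31·1111)) = 3.635 m/s.
Q = V·A = 3.635·(π/4·0.2442²) = 0.1703 m³/s = 0.1703 m³/s.

Q ≈ 0.1703 m³/s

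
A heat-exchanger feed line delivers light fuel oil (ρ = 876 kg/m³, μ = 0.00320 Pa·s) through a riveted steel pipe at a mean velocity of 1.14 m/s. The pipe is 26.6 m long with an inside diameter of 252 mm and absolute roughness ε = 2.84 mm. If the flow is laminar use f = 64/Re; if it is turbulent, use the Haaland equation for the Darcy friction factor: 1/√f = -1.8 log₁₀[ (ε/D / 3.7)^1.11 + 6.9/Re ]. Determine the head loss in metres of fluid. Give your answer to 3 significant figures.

Reynolds number Re = ρVD/μ = 876 · 1.14 · 0.252 / 0.0032 = 7.864e+04.
Re > 4000 → turbulent. Relative roughness ε/D = 0.00284/0.252 = 0.0113. Haaland: 1/√f = -1.8 log₁₀[(0.0113/3.7)^1.11 + 6.9/7.864e+04] = -1.8 log₁₀[0.00161 + 8.77e-05] = 4.986, so f = 0.04022.
Darcy-Weisbach: ΔP = f(L/D)(ρV²/2) = 0.04022·(26.6/0.252)·(876·1.14²/2) = 0.04022·105.6·569.2 = 2417 Pa.
Head loss h_f = ΔP/(ρg) = 2417/(876·9.81) = 0.281 m.

h_f ≈ 0.281 m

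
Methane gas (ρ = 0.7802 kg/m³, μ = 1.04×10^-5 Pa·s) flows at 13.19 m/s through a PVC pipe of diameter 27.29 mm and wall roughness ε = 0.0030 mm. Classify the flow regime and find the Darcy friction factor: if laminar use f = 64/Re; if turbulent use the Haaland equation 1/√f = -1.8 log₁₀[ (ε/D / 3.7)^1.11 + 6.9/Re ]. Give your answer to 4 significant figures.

Re = ρVD/μ = 0.7802·13.19·0.02729/1.04e-05 = 2.7e+04.
Re > 4000 → turbulent. ε/D = 3e-06/0.02729 = 0.00011; Haaland: 1/√f = -1.8 log₁₀[9.44e-06 + 0.000256] = 6.438, so f = 0.02412.

f ≈ 0.02412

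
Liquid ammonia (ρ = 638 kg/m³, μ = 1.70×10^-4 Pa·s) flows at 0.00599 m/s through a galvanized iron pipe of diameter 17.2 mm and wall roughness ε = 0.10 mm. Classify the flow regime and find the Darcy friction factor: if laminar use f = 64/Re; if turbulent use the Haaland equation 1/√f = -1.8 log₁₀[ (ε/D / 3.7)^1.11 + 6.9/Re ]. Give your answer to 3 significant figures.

f ≈ 0.166

Re = ρVD/μ = 638·0.00599·0.0172/0.00017 = 386.7.
Re < 2300 → laminar, so f = 64/Re = 0.1655 (roughness is irrelevant in laminar flow).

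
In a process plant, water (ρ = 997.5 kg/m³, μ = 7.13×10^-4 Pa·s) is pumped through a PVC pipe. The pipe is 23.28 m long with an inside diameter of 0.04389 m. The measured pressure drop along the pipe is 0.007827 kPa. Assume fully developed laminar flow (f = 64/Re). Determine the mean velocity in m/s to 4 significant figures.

For laminar flow, f = 64/Re with Re = ρVD/μ, so Darcy-Weisbach reduces to ΔP = 32μLV/D². Solving for V: V = ΔP·D²/(32μL) = 7.827·(0.04389)²/(32·0.000713·23.28) = 0.02839 m/s.
Check: Re = ρVD/μ = 997.5·0.02839·0.04389/0.000713 = 1743 < 2300, so the laminar assumption holds.

V ≈ 0.02839 m/s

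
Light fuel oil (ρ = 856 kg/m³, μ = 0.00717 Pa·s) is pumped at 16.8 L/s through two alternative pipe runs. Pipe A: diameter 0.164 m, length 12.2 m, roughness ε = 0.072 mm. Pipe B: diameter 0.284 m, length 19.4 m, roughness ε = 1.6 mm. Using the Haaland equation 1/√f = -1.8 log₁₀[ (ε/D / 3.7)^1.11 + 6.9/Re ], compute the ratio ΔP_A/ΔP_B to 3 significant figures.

Pipe A: V = Q/A = 0.0168/0.02112 = 0.7953 m/s; Re = 1.557e+04; ε/D = 0.000439; Haaland → f = 0.02813; ΔP_A = f(L/D)(ρV²/2) = 566.5 Pa.
Pipe B: V = Q/A = 0.0168/0.06335 = 0.2652 m/s; Re = 8992; ε/D = 0.00563; Haaland → f = 0.03881; ΔP_B = f(L/D)(ρV²/2) = 79.8 Pa.
ΔP_A/ΔP_B = 566.5/79.8 = 7.10.

ΔP_A/ΔP_B ≈ 7.10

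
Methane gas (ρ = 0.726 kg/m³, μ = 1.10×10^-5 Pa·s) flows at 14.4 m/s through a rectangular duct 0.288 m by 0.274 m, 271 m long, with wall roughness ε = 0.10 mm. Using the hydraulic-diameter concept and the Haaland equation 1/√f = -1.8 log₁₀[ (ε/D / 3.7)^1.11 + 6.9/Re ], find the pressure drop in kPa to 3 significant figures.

Hydraulic diameter D_h = 4A/P = 4·(0.288·0.274)/(2·(0.288+0.274)) = 0.3156/1.124 = 0.2808 m.
Re = ρVD_h/μ = 0.726·14.4·0.2808/1.1e-05 = 2.669e+05.
ε/D_h = 0.0001/0.2808 = 0.000356; Haaland gives 1/√f = -1.8 log₁₀[3.48e-05+2.59e-05] = 7.591, so f = 0.01735.
ΔP = f(L/D_h)(ρV²/2) = 0.01735·271/0.2808·75.27 = 1261 Pa.
ΔP = 1.26 kPa.

ΔP ≈ 1.26 kPa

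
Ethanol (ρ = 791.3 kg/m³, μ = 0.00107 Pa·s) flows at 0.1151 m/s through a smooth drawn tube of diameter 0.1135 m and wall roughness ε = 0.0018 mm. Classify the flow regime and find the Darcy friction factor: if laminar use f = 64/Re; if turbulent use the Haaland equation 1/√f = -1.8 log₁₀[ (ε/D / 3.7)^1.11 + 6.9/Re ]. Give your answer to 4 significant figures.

f ≈ 0.03119

Re = ρVD/μ = 791.3·0.1151·0.1135/0.00107 = 9661.
Re > 4000 → turbulent. ε/D = 1.8e-06/0.1135 = 1.59e-05; Haaland: 1/√f = -1.8 log₁₀[1.1e-06 + 0.000714] = 5.662, so f = 0.03119.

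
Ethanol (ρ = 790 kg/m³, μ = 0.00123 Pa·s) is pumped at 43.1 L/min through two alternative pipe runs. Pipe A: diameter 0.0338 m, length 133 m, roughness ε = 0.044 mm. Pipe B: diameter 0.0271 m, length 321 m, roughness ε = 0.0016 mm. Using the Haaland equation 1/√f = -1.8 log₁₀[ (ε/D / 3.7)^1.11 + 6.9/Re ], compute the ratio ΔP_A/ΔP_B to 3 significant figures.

ΔP_A/ΔP_B ≈ 0.157

Pipe A: V = Q/A = 0.0007183/0.0008973 = 0.8006 m/s; Re = 1.738e+04; ε/D = 0.0013; Haaland → f = 0.02896; ΔP_A = f(L/D)(ρV²/2) = 2.885e+04 Pa.
Pipe B: V = Q/A = 0.0007183/0.0005768 = 1.245 m/s; Re = 2.168e+04; ε/D = 5.9e-05; Haaland → f = 0.02533; ΔP_B = f(L/D)(ρV²/2) = 1.838e+05 Pa.
ΔP_A/ΔP_B = 2.885e+04/1.838e+05 = 0.157.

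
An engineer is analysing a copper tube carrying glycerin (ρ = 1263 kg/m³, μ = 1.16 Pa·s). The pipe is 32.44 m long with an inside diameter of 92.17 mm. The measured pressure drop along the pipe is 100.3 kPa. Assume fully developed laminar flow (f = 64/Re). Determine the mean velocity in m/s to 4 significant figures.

For laminar flow, f = 64/Re with Re = ρVD/μ, so Darcy-Weisbach reduces to ΔP = 32μLV/D². Solving for V: V = ΔP·D²/(32μL) = 1.003e+05·(0.09217)²/(32·1.16·32.44) = 0.7076 m/s.
Check: Re = ρVD/μ = 1263·0.7076·0.09217/1.16 = 71.01 < 2300, so the laminar assumption holds.

V ≈ 0.7076 m/s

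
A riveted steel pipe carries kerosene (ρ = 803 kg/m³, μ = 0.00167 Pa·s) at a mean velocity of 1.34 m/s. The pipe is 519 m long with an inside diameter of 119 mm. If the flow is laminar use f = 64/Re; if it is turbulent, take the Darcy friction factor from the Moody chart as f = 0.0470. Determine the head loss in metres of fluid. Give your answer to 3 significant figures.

h_f ≈ 18.8 m

Reynolds number Re = ρVD/μ = 803 · 1.34 · 0.119 / 0.00167 = 7.667e+04.
Re > 4000 → turbulent; use the Moody-chart value f = 0.0470.
Darcy-Weisbach: ΔP = f(L/D)(ρV²/2) = 0.047·(519/0.119)·(803·1.34²/2) = 0.047·4361·720.9 = 1.478e+05 Pa.
Head loss h_f = ΔP/(ρg) = 1.478e+05/(803·9.81) = 18.8 m.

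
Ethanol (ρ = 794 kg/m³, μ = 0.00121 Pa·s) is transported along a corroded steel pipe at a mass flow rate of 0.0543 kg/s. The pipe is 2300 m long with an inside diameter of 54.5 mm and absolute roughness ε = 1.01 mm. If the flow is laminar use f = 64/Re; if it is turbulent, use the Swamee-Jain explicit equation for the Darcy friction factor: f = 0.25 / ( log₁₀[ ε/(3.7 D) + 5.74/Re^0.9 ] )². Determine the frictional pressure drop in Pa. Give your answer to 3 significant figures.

ΔP ≈ 879 Pa

A = πD²/4 = π(0.0545)²/4 = 0.002333 m²; mean velocity V = ṁ/(ρA) = 0.0543/(794 · 0.002333) = 0.02932 m/s.
Reynolds number Re = ρVD/μ = 794 · 0.02932 · 0.0545 / 0.00121 = 1048.
Re < 2300 → laminar flow, so f = 64/Re = 64/1048 = 0.06105 (the turbulent correlation is not needed).
Darcy-Weisbach: ΔP = f(L/D)(ρV²/2) = 0.06105·(2300/0.0545)·(794·0.02932²/2) = 0.06105·4.22e+04·0.3412 = 879 Pa.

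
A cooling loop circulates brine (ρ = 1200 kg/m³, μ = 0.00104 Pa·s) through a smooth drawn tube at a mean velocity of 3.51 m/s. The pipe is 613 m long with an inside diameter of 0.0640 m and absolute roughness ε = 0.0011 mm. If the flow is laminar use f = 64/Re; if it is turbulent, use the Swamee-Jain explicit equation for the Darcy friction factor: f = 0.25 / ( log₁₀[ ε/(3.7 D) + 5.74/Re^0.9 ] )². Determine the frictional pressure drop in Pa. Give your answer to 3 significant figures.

ΔP ≈ 1.06×10^6 Pa

Reynolds number Re = ρVD/μ = 1200 · 3.51 · 0.064 / 0.00104 = 2.592e+05.
Re > 4000 → turbulent. Relative roughness ε/D = 1.1e-06/0.064 = 1.72e-05. Swamee-Jain: f = 0.25/(log₁₀[1.72e-05/3.7 + 5.74/2.592e+05^0.9])² = 0.25/(log₁₀[4.65e-06 + 7.7e-05])² = 0.25/(-4.088)² = 0.01496.
Darcy-Weisbach: ΔP = f(L/D)(ρV²/2) = 0.01496·(613/0.064)·(1200·3.51²/2) = 0.01496·9578·7392 = 1.059e+06 Pa.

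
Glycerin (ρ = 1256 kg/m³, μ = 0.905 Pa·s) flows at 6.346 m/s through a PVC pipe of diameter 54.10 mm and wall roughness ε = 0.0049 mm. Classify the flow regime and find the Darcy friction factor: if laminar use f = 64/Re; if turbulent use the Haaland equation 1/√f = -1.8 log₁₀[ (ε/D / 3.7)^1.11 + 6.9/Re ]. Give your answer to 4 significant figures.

Re = ρVD/μ = 1256·6.346·0.0541/0.905 = 476.5.
Re < 2300 → laminar, so f = 64/Re = 0.1343 (roughness is irrelevant in laminar flow).

f ≈ 0.1343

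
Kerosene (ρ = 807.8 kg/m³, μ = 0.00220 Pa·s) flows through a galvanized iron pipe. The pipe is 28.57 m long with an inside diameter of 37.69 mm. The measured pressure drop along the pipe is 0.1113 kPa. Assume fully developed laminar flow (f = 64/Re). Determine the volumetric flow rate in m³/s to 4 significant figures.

For laminar flow, f = 64/Re with Re = ρVD/μ, so Darcy-Weisbach reduces to ΔP = 32μLV/D². Solving for V: V = ΔP·D²/(32μL) = 111.3·(0.03769)²/(32·0.0022·28.57) = 0.07861 m/s.
Check: Re = ρVD/μ = 807.8·0.07861·0.03769/0.0022 = 1088 < 2300, so the laminar assumption holds.
Q = V·A = 0.07861·(π/4·0.03769²) = 8.77e-05 m³/s = 8.770×10^-5 m³/s.

Q ≈ 8.770×10^-5 m³/s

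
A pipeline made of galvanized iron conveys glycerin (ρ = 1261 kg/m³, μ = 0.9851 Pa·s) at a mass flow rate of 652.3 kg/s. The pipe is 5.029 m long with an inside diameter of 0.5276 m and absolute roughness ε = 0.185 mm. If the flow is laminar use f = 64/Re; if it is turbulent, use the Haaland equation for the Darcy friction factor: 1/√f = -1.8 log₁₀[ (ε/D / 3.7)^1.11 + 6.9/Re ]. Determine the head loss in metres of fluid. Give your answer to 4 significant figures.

A = πD²/4 = π(0.5276)²/4 = 0.2186 m²; mean velocity V = ṁ/(ρA) = 652.3/(1261 · 0.2186) = 2.366 m/s.
Reynolds number Re = ρVD/μ = 1261 · 2.366 · 0.5276 / 0.985 = 1598.
Re < 2300 → laminar flow, so f = 64/Re = 64/1598 = 0.04005 (the turbulent correlation is not needed).
Darcy-Weisbach: ΔP = f(L/D)(ρV²/2) = 0.04005·(5.029/0.5276)·(1261·2.366²/2) = 0.04005·9.532·3530 = 1348 Pa.
Head loss h_f = ΔP/(ρg) = 1348/(1261·9.81) = 0.1089 m.

h_f ≈ 0.1089 m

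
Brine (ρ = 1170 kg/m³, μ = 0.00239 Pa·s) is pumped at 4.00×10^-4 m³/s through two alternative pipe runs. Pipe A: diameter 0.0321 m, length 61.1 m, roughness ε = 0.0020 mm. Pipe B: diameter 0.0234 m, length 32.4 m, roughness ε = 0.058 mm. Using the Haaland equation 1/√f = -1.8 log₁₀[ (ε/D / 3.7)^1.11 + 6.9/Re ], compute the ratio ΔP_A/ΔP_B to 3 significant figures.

ΔP_A/ΔP_B ≈ 0.382

Pipe A: V = Q/A = 0.0004/0.0008093 = 0.4943 m/s; Re = 7767; ε/D = 6.23e-05; Haaland → f = 0.0332; ΔP_A = f(L/D)(ρV²/2) = 9032 Pa.
Pipe B: V = Q/A = 0.0004/0.0004301 = 0.9301 m/s; Re = 1.065e+04; ε/D = 0.00248; Haaland → f = 0.03376; ΔP_B = f(L/D)(ρV²/2) = 2.366e+04 Pa.
ΔP_A/ΔP_B = 9032/2.366e+04 = 0.382.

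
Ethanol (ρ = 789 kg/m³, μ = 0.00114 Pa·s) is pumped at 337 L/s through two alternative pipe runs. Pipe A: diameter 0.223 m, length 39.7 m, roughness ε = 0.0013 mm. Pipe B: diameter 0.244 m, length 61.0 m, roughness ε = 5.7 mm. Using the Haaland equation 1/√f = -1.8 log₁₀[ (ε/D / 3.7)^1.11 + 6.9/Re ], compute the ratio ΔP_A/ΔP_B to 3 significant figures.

Pipe A: V = Q/A = 0.337/0.03906 = 8.628 m/s; Re = 1.332e+06; ε/D = 5.83e-06; Haaland → f = 0.01117; ΔP_A = f(L/D)(ρV²/2) = 5.841e+04 Pa.
Pipe B: V = Q/A = 0.337/0.04676 = 7.207 m/s; Re = 1.217e+06; ε/D = 0.0234; Haaland → f = 0.0518; ΔP_B = f(L/D)(ρV²/2) = 2.654e+05 Pa.
ΔP_A/ΔP_B = 5.841e+04/2.654e+05 = 0.220.

ΔP_A/ΔP_B ≈ 0.220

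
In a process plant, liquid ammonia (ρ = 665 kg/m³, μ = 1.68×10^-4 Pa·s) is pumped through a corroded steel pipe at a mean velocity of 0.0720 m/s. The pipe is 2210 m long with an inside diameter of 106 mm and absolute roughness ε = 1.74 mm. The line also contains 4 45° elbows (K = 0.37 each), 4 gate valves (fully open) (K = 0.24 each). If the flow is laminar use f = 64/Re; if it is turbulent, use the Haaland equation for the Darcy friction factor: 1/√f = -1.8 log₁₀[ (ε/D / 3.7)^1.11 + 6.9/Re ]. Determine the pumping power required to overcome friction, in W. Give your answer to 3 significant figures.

Reynolds number Re = ρVD/μ = 665 · 0.072 · 0.106 / 0.000168 = 3.021e+04.
Re > 4000 → turbulent. Relative roughness ε/D = 0.00174/0.106 = 0.0164. Haaland: 1/√f = -1.8 log₁₀[(0.0164/3.7)^1.11 + 6.9/3.021e+04] = -1.8 log₁₀[0.00244 + 0.000228] = 4.631, so f = 0.04662.
Total minor-loss coefficient ΣK = 4·0.37 + 4·0.24 = 2.44.
ΔP = [f·L/D + ΣK]·(ρV²/2) = [0.04662·2210/0.106 + 2.44]·(665·0.072²/2) = [972 + 2.44]·1.724 = 1680 Pa.
Q = V·A = 0.072·0.008825 = 0.0006354 m³/s.
Pumping power P = QΔP = 0.0006354·1680 = 1.067 W = 1.07 W.

P ≈ 1.07 W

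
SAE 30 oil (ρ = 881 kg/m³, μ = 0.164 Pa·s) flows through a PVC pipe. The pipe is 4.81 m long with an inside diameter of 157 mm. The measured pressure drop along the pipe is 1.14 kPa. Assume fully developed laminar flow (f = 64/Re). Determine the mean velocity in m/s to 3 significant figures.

V ≈ 1.11 m/s

For laminar flow, f = 64/Re with Re = ρVD/μ, so Darcy-Weisbach reduces to ΔP = 32μLV/D². Solving for V: V = ΔP·D²/(32μL) = 1140·(0.157)²/(32·0.164·4.81) = 1.113 m/s.
Check: Re = ρVD/μ = 881·1.113·0.157/0.164 = 938.9 < 2300, so the laminar assumption holds.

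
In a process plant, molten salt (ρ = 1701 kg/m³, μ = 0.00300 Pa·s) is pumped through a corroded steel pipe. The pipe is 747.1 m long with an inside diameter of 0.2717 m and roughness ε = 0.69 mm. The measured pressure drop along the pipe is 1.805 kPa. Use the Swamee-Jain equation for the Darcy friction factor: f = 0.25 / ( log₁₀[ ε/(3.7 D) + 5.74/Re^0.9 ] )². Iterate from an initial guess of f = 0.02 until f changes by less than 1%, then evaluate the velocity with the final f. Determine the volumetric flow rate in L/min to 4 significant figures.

Q ≈ 556.1 L/min

Rearranging Darcy-Weisbach: V = √(2·ΔP·D/(f·L·ρ)). With ε/D = 0.00069/0.2717 = 0.00254, iterate starting from f = 0.02:
  f = 0.02 → V = √(2·1805·0.2717/(0.02·747.1·1701)) = 0.1964 m/s; Re = ρVD/μ = 3.026e+04; f → 0.02944
  f = 0.02944 → V = 0.1619 m/s; Re = 2.494e+04; f → 0.03015
  f = 0.03015 → V = 0.16 m/s; Re = 2.465e+04; f → 0.0302
Converged (Δf/f < 1%). With the final f = 0.0302: V = √(2·1805·0.2717/(0.0302·747.1·1701)) = 0.1599 m/s.
Q = V·A = 0.1599·(π/4·0.2717²) = 0.009269 m³/s = 556.1 L/min.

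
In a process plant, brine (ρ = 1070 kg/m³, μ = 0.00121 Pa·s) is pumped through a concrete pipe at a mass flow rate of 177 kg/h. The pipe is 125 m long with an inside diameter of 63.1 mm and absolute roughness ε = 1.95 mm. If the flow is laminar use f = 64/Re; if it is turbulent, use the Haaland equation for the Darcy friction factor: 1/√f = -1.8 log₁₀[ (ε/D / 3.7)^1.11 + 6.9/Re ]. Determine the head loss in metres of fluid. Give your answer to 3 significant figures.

ṁ = 177 kg/h = 177/3600 = 0.04917 kg/s.
A = πD²/4 = π(0.0631)²/4 = 0.003127 m²; mean velocity V = ṁ/(ρA) = 0.04917/(1070 · 0.003127) = 0.01469 m/s.
Reynolds number Re = ρVD/μ = 1070 · 0.01469 · 0.0631 / 0.00121 = 819.9.
Re < 2300 → laminar flow, so f = 64/Re = 64/819.9 = 0.07806 (the turbulent correlation is not needed).
Darcy-Weisbach: ΔP = f(L/D)(ρV²/2) = 0.07806·(125/0.0631)·(1070·0.01469²/2) = 0.07806·1981·0.1155 = 17.86 Pa.
Head loss h_f = ΔP/(ρg) = 17.86/(1070·9.81) = 0.00170 m.

h_f ≈ 0.00170 m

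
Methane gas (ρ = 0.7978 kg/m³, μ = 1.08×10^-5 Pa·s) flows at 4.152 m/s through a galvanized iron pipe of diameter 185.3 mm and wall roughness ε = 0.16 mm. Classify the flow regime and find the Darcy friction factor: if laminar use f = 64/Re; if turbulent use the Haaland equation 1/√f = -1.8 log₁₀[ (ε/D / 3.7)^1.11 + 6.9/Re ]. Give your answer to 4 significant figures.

f ≈ 0.02293

Re = ρVD/μ = 0.7978·4.152·0.1853/1.08e-05 = 5.683e+04.
Re > 4000 → turbulent. ε/D = 0.00016/0.1853 = 0.000863; Haaland: 1/√f = -1.8 log₁₀[9.3e-05 + 0.000121] = 6.604, so f = 0.02293.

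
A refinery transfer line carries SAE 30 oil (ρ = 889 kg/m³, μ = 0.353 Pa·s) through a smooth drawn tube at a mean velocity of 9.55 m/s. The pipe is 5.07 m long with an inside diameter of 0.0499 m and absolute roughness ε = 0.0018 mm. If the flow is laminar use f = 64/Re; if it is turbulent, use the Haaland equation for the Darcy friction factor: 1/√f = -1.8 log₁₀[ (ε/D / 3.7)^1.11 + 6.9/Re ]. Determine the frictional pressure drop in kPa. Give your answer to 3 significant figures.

Reynolds number Re = ρVD/μ = 889 · 9.55 · 0.0499 / 0.353 = 1200.
Re < 2300 → laminar flow, so f = 64/Re = 64/1200 = 0.05333 (the turbulent correlation is not needed).
Darcy-Weisbach: ΔP = f(L/D)(ρV²/2) = 0.05333·(5.07/0.0499)·(889·9.55²/2) = 0.05333·101.6·4.054e+04 = 2.197e+05 Pa.
ΔP = 2.197e+05 Pa = 220 kPa.

ΔP ≈ 220 kPa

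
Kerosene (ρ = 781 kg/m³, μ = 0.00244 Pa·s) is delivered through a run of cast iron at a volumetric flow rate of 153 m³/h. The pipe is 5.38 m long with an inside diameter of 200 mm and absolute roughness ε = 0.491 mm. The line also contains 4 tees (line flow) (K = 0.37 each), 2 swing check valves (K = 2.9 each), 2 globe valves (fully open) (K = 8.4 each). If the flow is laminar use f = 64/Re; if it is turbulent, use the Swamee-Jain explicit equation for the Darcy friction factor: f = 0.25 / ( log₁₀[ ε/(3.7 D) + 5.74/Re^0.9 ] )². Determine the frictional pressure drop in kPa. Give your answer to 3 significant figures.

ΔP ≈ 17.7 kPa

Q = 153 m³/h = 153/3600 = 0.0425 m³/s.
Cross-sectional area A = πD²/4 = π(0.2)²/4 = 0.03142 m²; mean velocity V = Q/A = 0.0425/0.03142 = 1.353 m/s.
Reynolds number Re = ρVD/μ = 781 · 1.353 · 0.2 / 0.00244 = 8.66e+04.
Re > 4000 → turbulent. Relative roughness ε/D = 0.000491/0.2 = 0.00245. Swamee-Jain: f = 0.25/(log₁₀[0.00245/3.7 + 5.74/8.66e+04^0.9])² = 0.25/(log₁₀[0.000664 + 0.000207])² = 0.25/(-3.06)² = 0.02669.
Total minor-loss coefficient ΣK = 4·0.37 + 2·2.9 + 2·8.4 = 24.1.
ΔP = [f·L/D + ΣK]·(ρV²/2) = [0.02669·5.38/0.2 + 24.1]·(781·1.353²/2) = [0.718 + 24.1]·714.7 = 1.772e+04 Pa.
ΔP = 1.772e+04 Pa = 17.7 kPa.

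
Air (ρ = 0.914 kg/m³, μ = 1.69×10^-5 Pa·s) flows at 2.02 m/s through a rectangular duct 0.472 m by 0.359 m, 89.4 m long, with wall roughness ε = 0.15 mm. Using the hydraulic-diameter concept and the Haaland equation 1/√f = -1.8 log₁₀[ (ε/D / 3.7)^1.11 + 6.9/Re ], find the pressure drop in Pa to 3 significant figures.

Hydraulic diameter D_h = 4A/P = 4·(0.472·0.359)/(2·(0.472+0.359)) = 0.6778/1.662 = 0.4078 m.
Re = ρVD_h/μ = 0.914·2.02·0.4078/1.69e-05 = 4.455e+04.
ε/D_h = 0.00015/0.4078 = 0.000368; Haaland gives 1/√f = -1.8 log₁₀[3.61e-05+0.000155] = 6.694, so f = 0.02231.
ΔP = f(L/D_h)(ρV²/2) = 0.02231·89.4/0.4078·1.865 = 9.122 Pa.

ΔP ≈ 9.12 Pa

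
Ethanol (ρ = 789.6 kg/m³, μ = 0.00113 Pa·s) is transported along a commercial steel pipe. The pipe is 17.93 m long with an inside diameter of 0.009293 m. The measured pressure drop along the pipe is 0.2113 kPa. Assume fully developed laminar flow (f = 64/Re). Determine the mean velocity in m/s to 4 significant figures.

V ≈ 0.02815 m/s

For laminar flow, f = 64/Re with Re = ρVD/μ, so Darcy-Weisbach reduces to ΔP = 32μLV/D². Solving for V: V = ΔP·D²/(32μL) = 211.3·(0.009293)²/(32·0.00113·17.93) = 0.02815 m/s.
Check: Re = ρVD/μ = 789.6·0.02815·0.009293/0.00113 = 182.8 < 2300, so the laminar assumption holds.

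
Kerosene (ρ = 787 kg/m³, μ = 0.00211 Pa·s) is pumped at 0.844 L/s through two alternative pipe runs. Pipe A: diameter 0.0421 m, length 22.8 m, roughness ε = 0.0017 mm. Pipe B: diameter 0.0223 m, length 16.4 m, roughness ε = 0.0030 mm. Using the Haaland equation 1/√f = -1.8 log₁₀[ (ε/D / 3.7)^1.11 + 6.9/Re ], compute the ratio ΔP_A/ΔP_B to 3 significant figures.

Pipe A: V = Q/A = 0.000844/0.001392 = 0.6063 m/s; Re = 9521; ε/D = 4.04e-05; Haaland → f = 0.03134; ΔP_A = f(L/D)(ρV²/2) = 2455 Pa.
Pipe B: V = Q/A = 0.000844/0.0003906 = 2.161 m/s; Re = 1.797e+04; ε/D = 0.000135; Haaland → f = 0.02666; ΔP_B = f(L/D)(ρV²/2) = 3.602e+04 Pa.
ΔP_A/ΔP_B = 2455/3.602e+04 = 0.0682.

ΔP_A/ΔP_B ≈ 0.0682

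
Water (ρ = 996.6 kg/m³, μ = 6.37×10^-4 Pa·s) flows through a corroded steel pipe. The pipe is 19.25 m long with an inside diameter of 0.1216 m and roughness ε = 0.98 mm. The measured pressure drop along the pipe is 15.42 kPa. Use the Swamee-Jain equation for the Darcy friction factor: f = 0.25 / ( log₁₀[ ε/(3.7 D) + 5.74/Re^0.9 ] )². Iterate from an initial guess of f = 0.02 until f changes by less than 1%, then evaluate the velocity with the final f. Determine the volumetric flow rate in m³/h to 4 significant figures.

Rearranging Darcy-Weisbach: V = √(2·ΔP·D/(f·L·ρ)). With ε/D = 0.00098/0.1216 = 0.00806, iterate starting from f = 0.02:
  f = 0.02 → V = √(2·1.542e+04·0.1216/(0.02·19.25·996.6)) = 3.126 m/s; Re = ρVD/μ = 5.948e+05; f → 0.03547
  f = 0.03547 → V = 2.347 m/s; Re = 4.466e+05; f → 0.03553
Converged (Δf/f < 1%). With the final f = 0.03553: V = √(2·1.542e+04·0.1216/(0.03553·19.25·996.6)) = 2.346 m/s.
Q = V·A = 2.346·(π/4·0.1216²) = 0.02724 m³/s = 98.06 m³/h.

Q ≈ 98.06 m³/h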